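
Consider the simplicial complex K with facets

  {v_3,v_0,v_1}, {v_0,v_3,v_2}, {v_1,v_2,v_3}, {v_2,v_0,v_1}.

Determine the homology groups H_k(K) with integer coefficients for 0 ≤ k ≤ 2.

H_0 ≅ Z,  H_1 = 0,  H_2 ≅ Z.

K has 4 vertices, 6 edges, 4 triangles.
rank ∂_0 = 0, rank ∂_1 = 3 ⇒ b_0 = 4 − 0 − 3 = 1; all invariant factors of ∂_1 are 1 so no torsion. So H_0 = Z.
rank ∂_1 = 3, rank ∂_2 = 3 ⇒ b_1 = 6 − 3 − 3 = 0; all invariant factors of ∂_2 are 1 so no torsion. So H_1 = 0.
rank ∂_2 = 3, rank ∂_3 = 0 ⇒ b_2 = 4 − 3 − 0 = 1. So H_2 = Z.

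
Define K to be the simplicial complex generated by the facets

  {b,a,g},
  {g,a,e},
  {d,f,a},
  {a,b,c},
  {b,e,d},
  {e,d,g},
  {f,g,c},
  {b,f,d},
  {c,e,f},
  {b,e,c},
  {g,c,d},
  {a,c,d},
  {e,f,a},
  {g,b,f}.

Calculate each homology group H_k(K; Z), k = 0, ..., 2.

Fix the vertex order a < b < c < d < e < f < g and write every simplex with vertices in increasing order. Then dim K = 2 and the simplices of K are:

  0-simplices (7): a, b, c, d, e, f, g
  1-simplices (21): ab, ac, ad, ae, af, ag, bc, bd, be, bf, bg, cd, ce, cf, cg, de, df, dg, ef, eg, fg
  2-simplices (14): abc, abg, acd, adf, aef, aeg, bce, bde, bdf, bfg, cdg, cef, cfg, deg

giving chain groups C_0 ≅ Z^7, C_1 ≅ Z^21, C_2 ≅ Z^14.

∂_1: C_1 → C_0 sends each edge [p,q] (with p < q) to q − p.
The resulting 7×21 matrix has rank 6, and its Smith normal form has invariant factors (1,1,1,1,1,1).

The boundary map ∂_2: C_2 → C_1 sends each 2-simplex [p,q,r] to [q,r] − [p,r] + [p,q]. For instance
  ∂bce = ce − be + bc,
  ∂bde = de − be + bd.
The 21×14 boundary matrix has rank 13 and Smith normal form diag(1,1,1,1,1,1,1,1,1,1,1,1,1).

From H_k ≅ ker(∂_k) / im(∂_{k+1}) we obtain:

  H_0: rank C_0 − rank ∂_1 = 7 − 6 = 1, and the invariant factors of ∂_1 are all 1, so H_0 = Z.
  H_1: rank ker ∂_1 − rank ∂_2 = (21 − 6) − 13 = 2, and the invariant factors of ∂_2 are all 1, so H_1 = Z^2.
  H_2: rank ker ∂_2 − rank ∂_3 = (14 − 13) − 0 = 1, and there is no ∂_3, so H_2 = Z.

As a check, the Euler characteristic is 7 − 21 + 14 = 0, which agrees with 1 − 2 + 1 = 0.

H_0 = Z,  H_1 = Z^2,  H_2 = Z.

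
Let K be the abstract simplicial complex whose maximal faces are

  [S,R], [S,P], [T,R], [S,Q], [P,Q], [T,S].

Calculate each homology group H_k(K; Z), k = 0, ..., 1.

We work with the vertex ordering P < Q < R < S < T. The simplices of K, each written with vertices in increasing order, are:

  0-simplices (5): P, Q, R, S, T
  1-simplices (6): PQ, PS, QS, RS, RT, ST

so the chain groups are C_0 ≅ Z^5, C_1 ≅ Z^6.

∂_1: C_1 → C_0 is given by ∂[p,q] = [q] − [p]. For instance
  ∂PS = S − P.
The resulting 5×6 matrix has rank 4, and its Smith normal form has invariant factors (1,1,1,1).

From H_k ≅ ker(∂_k) / im(∂_{k+1}) we obtain:

  H_0: rank C_0 − rank ∂_1 = 5 − 4 = 1, and the invariant factors of ∂_1 are all 1, so H_0 ≅ Z.
  H_1: rank ker ∂_1 − rank ∂_2 = (6 − 4) − 0 = 2, and there is no ∂_2, so H_1 ≅ Z^2.

As a check, the Euler characteristic is 5 − 6 = -1, which agrees with 1 − 2 = -1.
(K is a triangulation of a wedge of 2 circles.)

H_0 ≅ Z,  H_1 ≅ Z^2.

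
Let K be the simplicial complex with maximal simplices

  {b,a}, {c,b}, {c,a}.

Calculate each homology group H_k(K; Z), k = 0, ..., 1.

H_0 = Z,  H_1 = Z.

We work with the vertex ordering a < b < c. The simplices of K, each written with vertices in increasing order, are:

  0-simplices (3): a, b, c
  1-simplices (3): ab, ac, bc

giving chain groups C_0 ≅ Z^3, C_1 ≅ Z^3.

Boundary ∂_1: C_1 → C_0 sends each edge [p,q] (with p < q) to q − p. For instance
  ∂bc = c − b.
The 3×3 boundary matrix has rank 2 and Smith normal form diag(1,1).

Now H_k = ker ∂_k / im ∂_{k+1}, so:

  H_0: rank C_0 − rank ∂_1 = 3 − 2 = 1, and the invariant factors of ∂_1 are all 1, so H_0 ≅ Z.
  H_1: rank ker ∂_1 − rank ∂_2 = (3 − 2) − 0 = 1, and there is no ∂_2, so H_1 ≅ Z.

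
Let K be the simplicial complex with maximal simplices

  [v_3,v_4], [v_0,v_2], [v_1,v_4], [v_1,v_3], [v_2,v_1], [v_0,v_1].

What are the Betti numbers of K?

b_0 = 1, b_1 = 2.

Take the total order v_0 < v_1 < v_2 < v_3 < v_4 on the vertex set. Then K (dimension 1) consists of the simplices:

  0-simplices (5): [v_0], [v_1], [v_2], [v_3], [v_4]
  1-simplices (6): [v_0,v_1], [v_0,v_2], [v_1,v_2], [v_1,v_3], [v_1,v_4], [v_3,v_4]

Hence C_0 ≅ Z^5, C_1 ≅ Z^6.

The boundary map ∂_1: C_1 → C_0 is given by ∂[p,q] = [q] − [p].
This gives a 5×6 integer matrix of rank 4; reducing to Smith normal form yields diagonal entries (1,1,1,1).

Now H_k = ker ∂_k / im ∂_{k+1}, so:

  H_0: rank C_0 − rank ∂_1 = 5 − 4 = 1, and the invariant factors of ∂_1 are all 1, so H_0 ≅ Z.
  H_1: rank ker ∂_1 − rank ∂_2 = (6 − 4) − 0 = 2, and there is no ∂_2, so H_1 ≅ Z^2.

(K is a triangulation of a wedge of 2 circles.)

Hence the Betti numbers are b_0 = 1, b_1 = 2.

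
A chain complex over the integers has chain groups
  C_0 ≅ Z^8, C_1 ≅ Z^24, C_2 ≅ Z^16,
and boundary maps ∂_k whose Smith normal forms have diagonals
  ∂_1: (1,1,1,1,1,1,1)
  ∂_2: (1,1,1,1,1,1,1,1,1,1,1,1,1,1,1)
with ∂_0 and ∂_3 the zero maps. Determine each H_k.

H_0 ≅ Z,  H_1 ≅ Z^2,  H_2 ≅ Z.

H_0: b_0 = 8 − 0 − 7 = 1; torsion from ∂_1 factors > 1: none. So H_0 ≅ Z.
H_1: b_1 = 24 − 7 − 15 = 2; torsion from ∂_2 factors > 1: none. So H_1 ≅ Z^2.
H_2: b_2 = 16 − 15 − 0 = 1; torsion from ∂_3 factors > 1: none. So H_2 ≅ Z.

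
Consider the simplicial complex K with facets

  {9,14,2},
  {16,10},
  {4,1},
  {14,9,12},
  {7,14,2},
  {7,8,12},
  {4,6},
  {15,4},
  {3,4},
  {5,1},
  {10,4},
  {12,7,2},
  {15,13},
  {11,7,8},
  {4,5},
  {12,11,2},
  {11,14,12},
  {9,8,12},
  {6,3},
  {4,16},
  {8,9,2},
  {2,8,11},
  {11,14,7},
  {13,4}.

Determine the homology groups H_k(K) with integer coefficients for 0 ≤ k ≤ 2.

H_0 ≅ Z^2,  H_1 ≅ Z^4 ⊕ Z/2Z,  H_2 = 0.

K has 16 vertices, 30 edges, 12 triangles.
rank ∂_0 = 0, rank ∂_1 = 14 ⇒ b_0 = 16 − 0 − 14 = 2; all invariant factors of ∂_1 are 1 so no torsion. So H_0 ≅ Z^2.
rank ∂_1 = 14, rank ∂_2 = 12 ⇒ b_1 = 30 − 14 − 12 = 4; ∂_2 has invariant factor(s) [2] giving torsion. So H_1 ≅ Z^4 ⊕ Z/2Z.
rank ∂_2 = 12, rank ∂_3 = 0 ⇒ b_2 = 12 − 12 − 0 = 0. So H_2 ≅ 0.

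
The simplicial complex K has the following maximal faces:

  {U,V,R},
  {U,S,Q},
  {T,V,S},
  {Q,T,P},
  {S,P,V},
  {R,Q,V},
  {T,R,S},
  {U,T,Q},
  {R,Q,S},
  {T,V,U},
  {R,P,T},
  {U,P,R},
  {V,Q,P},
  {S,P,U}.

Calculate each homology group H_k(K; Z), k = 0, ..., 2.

H_0 ≅ Z,  H_1 ≅ Z^2,  H_2 ≅ Z.

Order the vertices as P < Q < R < S < T < U < V. Listing each simplex with vertices in this order, K has dimension 2 with simplices:

  0-simplices (7): P, Q, R, S, T, U, V
  1-simplices (21): PQ, PR, PS, PT, PU, PV, QR, QS, QT, QU, QV, RS, RT, RU, RV, ST, SU, SV, TU, TV, UV
  2-simplices (14): PQT, PQV, PRT, PRU, PSU, PSV, QRS, QRV, QSU, QTU, RST, RUV, STV, TUV

so the chain groups are C_0 ≅ Z^7, C_1 ≅ Z^21, C_2 ≅ Z^14.

The boundary map ∂_1: C_1 → C_0 maps an edge to its endpoints' difference, ∂[p,q] = q − p. For instance
  ∂QT = T − Q.
This gives a 7×21 integer matrix of rank 6; reducing to Smith normal form yields diagonal entries (1,1,1,1,1,1).

The boundary map ∂_2: C_2 → C_1 sends each 2-simplex [p,q,r] to [q,r] − [p,r] + [p,q]. For instance
  ∂PSV = SV − PV + PS,
  ∂QRV = RV − QV + QR.
The 21×14 boundary matrix has rank 13 and Smith normal form diag(1,1,1,1,1,1,1,1,1,1,1,1,1).

Computing H_k = (kernel of ∂_k) / (image of ∂_{k+1}):

  H_0: rank C_0 − rank ∂_1 = 7 − 6 = 1, and the invariant factors of ∂_1 are all 1, so H_0 = Z.
  H_1: rank ker ∂_1 − rank ∂_2 = (21 − 6) − 13 = 2, and the invariant factors of ∂_2 are all 1, so H_1 = Z^2.
  H_2: rank ker ∂_2 − rank ∂_3 = (14 − 13) − 0 = 1, and there is no ∂_3, so H_2 = Z.

(K is a triangulation of the torus T^2.)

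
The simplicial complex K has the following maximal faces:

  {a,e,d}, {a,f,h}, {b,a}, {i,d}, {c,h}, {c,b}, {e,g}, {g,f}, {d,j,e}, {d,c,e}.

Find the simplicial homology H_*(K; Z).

H_0 ≅ Z,  H_1 ≅ Z^3,  H_2 = 0.

Fix the vertex order a < b < c < d < e < f < g < h < i < j and write every simplex with vertices in increasing order. Then dim K = 2 and the simplices of K are:

  0-simplices (10): a, b, c, d, e, f, g, h, i, j
  1-simplices (16): ab, ad, ae, af, ah, bc, cd, ce, ch, de, di, dj, eg, ej, fg, fh
  2-simplices (4): ade, afh, cde, dej

so the chain groups are C_0 ≅ Z^10, C_1 ≅ Z^16, C_2 ≅ Z^4.

Boundary ∂_1: C_1 → C_0 sends each edge [p,q] (with p < q) to q − p. For instance
  ∂ae = e − a.
This gives a 10×16 integer matrix of rank 9; reducing to Smith normal form yields diagonal entries (1,1,1,1,1,1,1,1,1).

Boundary ∂_2: C_2 → C_1 sends each 2-simplex [p,q,r] to [q,r] − [p,r] + [p,q]. For instance
  ∂dej = ej − dj + de,
  ∂cde = de − ce + cd.
The resulting 16×4 matrix has rank 4, and its Smith normal form has invariant factors (1,1,1,1).

Computing H_k = (kernel of ∂_k) / (image of ∂_{k+1}):

  H_0: rank C_0 − rank ∂_1 = 10 − 9 = 1, and the invariant factors of ∂_1 are all 1, so H_0 ≅ Z.
  H_1: rank ker ∂_1 − rank ∂_2 = (16 − 9) − 4 = 3, and the invariant factors of ∂_2 are all 1, so H_1 ≅ Z^3.
  H_2: rank ker ∂_2 − rank ∂_3 = (4 − 4) − 0 = 0, and there is no ∂_3, so H_2 ≅ 0.

As a check, the Euler characteristic is 10 − 16 + 4 = -2, which agrees with 1 − 3 + 0 = -2.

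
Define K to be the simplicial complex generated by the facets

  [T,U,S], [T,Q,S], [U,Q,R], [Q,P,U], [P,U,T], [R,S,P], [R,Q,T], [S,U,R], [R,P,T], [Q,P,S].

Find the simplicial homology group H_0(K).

We work with the vertex ordering P < Q < R < S < T < U. The simplices of K, each written with vertices in increasing order, are:

  0-simplices (6): P, Q, R, S, T, U
  1-simplices (15): PQ, PR, PS, PT, PU, QR, QS, QT, QU, RS, RT, RU, ST, SU, TU
  2-simplices (10): PQS, PQU, PRS, PRT, PTU, QRT, QRU, QST, RSU, STU

giving chain groups C_0 ≅ Z^6, C_1 ≅ Z^15, C_2 ≅ Z^10.

Boundary ∂_1: C_1 → C_0 sends each edge [p,q] (with p < q) to q − p. For instance
  ∂TU = U − T.
This gives a 6×15 integer matrix of rank 5; reducing to Smith normal form yields diagonal entries (1,1,1,1,1).

Boundary ∂_2: C_2 → C_1 sends each 2-simplex [p,q,r] to [q,r] − [p,r] + [p,q]. For instance
  ∂PQU = QU − PU + PQ,
  ∂STU = TU − SU + ST.
The 15×10 boundary matrix has rank 10 and Smith normal form diag(1,1,1,1,1,1,1,1,1,2).

Computing H_k = (kernel of ∂_k) / (image of ∂_{k+1}):

  H_0: rank C_0 − rank ∂_1 = 6 − 5 = 1, and the invariant factors of ∂_1 are all 1, so H_0 ≅ Z.

H_0 ≅ Z.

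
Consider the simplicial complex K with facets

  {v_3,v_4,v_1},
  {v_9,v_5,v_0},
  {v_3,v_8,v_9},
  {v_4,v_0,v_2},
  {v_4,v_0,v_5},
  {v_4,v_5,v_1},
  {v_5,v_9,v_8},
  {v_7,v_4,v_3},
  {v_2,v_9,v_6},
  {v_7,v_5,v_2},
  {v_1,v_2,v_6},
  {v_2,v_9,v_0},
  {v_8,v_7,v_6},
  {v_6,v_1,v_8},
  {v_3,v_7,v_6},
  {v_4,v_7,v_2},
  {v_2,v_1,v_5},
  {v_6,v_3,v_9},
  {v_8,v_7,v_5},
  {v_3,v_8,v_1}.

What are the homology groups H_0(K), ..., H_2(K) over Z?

Take the total order v_0 < v_1 < v_2 < v_3 < v_4 < v_5 < v_6 < v_7 < v_8 < v_9 on the vertex set. Then K (dimension 2) consists of the simplices:

  0-simplices (10): [v_0], [v_1], [v_2], [v_3], [v_4], [v_5], [v_6], [v_7], [v_8], [v_9]
  1-simplices (30): (30 of them)
  2-simplices (20): (20 of them)

Hence C_0 ≅ Z^10, C_1 ≅ Z^30, C_2 ≅ Z^20.

Boundary ∂_1: C_1 → C_0 maps an edge to its endpoints' difference, ∂[p,q] = q − p. For instance
  ∂[v_2,v_5] = [v_5] − [v_2].
The 10×30 boundary matrix has rank 9 and Smith normal form diag(1,1,1,1,1,1,1,1,1).

∂_2: C_2 → C_1 acts by ∂[p,q,r] = [q,r] − [p,r] + [p,q]. For instance
  ∂[v_1,v_6,v_8] = [v_6,v_8] − [v_1,v_8] + [v_1,v_6],
  ∂[v_3,v_4,v_7] = [v_4,v_7] − [v_3,v_7] + [v_3,v_4].
The 30×20 boundary matrix has rank 20 and Smith normal form diag(1,1,1,1,1,1,1,1,1,1,1,1,1,1,1,1,1,1,1,2).

Computing H_k = (kernel of ∂_k) / (image of ∂_{k+1}):

  H_0: rank C_0 − rank ∂_1 = 10 − 9 = 1, and the invariant factors of ∂_1 are all 1, so H_0 = Z.
  H_1: rank ker ∂_1 − rank ∂_2 = (30 − 9) − 20 = 1, and ∂_2 has invariant factor 2 > 1, so H_1 = Z ⊕ Z/2Z.
  H_2: rank ker ∂_2 − rank ∂_3 = (20 − 20) − 0 = 0, and there is no ∂_3, so H_2 = 0.

H_0 = Z,  H_1 = Z ⊕ Z/2Z,  H_2 = 0.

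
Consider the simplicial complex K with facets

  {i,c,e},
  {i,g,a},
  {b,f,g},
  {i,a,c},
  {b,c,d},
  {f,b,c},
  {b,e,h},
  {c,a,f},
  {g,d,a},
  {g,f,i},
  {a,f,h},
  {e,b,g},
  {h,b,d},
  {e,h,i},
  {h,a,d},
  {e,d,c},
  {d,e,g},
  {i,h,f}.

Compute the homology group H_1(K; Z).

H_1 ≅ Z ⊕ Z/2Z.

Order the vertices as a < b < c < d < e < f < g < h < i. Listing each simplex with vertices in this order, K has dimension 2 with simplices:

  0-simplices (9): a, b, c, d, e, f, g, h, i
  1-simplices (27): ac, ad, af, ag, ah, ai, bc, bd, be, bf, bg, bh, cd, ce, cf, ci, de, dg, dh, eg, eh, ei, fg, fh, fi, gi, hi
  2-simplices (18): acf, aci, adg, adh, afh, agi, bcd, bcf, bdh, beg, beh, bfg, cde, cei, deg, ehi, fgi, fhi

giving chain groups C_0 ≅ Z^9, C_1 ≅ Z^27, C_2 ≅ Z^18.

The boundary map ∂_1: C_1 → C_0 is given by ∂[p,q] = [q] − [p]. For instance
  ∂bf = f − b.
As a 9×27 matrix over Z this has rank 8, with invariant factors (1,1,1,1,1,1,1,1).

The boundary map ∂_2: C_2 → C_1 sends each 2-simplex [p,q,r] to [q,r] − [p,r] + [p,q]. For instance
  ∂adh = dh − ah + ad,
  ∂beh = eh − bh + be.
The 27×18 boundary matrix has rank 18 and Smith normal form diag(1,1,1,1,1,1,1,1,1,1,1,1,1,1,1,1,1,2).

Reading off H_k = ker ∂_k / im ∂_{k+1}:

  H_1: rank ker ∂_1 − rank ∂_2 = (27 − 8) − 18 = 1, and ∂_2 has invariant factor 2 > 1, so H_1 ≅ Z ⊕ Z/2Z.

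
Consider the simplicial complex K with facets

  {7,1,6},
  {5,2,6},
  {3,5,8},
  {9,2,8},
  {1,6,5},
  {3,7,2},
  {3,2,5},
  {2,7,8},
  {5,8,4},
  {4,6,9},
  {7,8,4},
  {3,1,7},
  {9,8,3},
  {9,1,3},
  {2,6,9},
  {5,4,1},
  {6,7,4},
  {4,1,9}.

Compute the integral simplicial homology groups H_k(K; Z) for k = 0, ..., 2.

K has 9 vertices, 27 edges, 18 triangles.
rank ∂_0 = 0, rank ∂_1 = 8 ⇒ b_0 = 9 − 0 − 8 = 1; all invariant factors of ∂_1 are 1 so no torsion. So H_0 = Z.
rank ∂_1 = 8, rank ∂_2 = 18 ⇒ b_1 = 27 − 8 − 18 = 1; ∂_2 has invariant factor(s) [2] giving torsion. So H_1 = Z ⊕ Z/2.
rank ∂_2 = 18, rank ∂_3 = 0 ⇒ b_2 = 18 − 18 − 0 = 0. So H_2 = 0.

H_0 = Z,  H_1 = Z ⊕ Z/2,  H_2 = 0.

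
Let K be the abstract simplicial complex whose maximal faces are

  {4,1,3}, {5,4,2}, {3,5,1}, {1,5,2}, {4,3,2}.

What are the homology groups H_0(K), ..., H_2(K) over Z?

Take the total order 1 < 2 < 3 < 4 < 5 on the vertex set. Then K (dimension 2) consists of the simplices:

  0-simplices (5): [1], [2], [3], [4], [5]
  1-simplices (10): [1,2], [1,3], [1,4], [1,5], [2,3], [2,4], [2,5], [3,4], [3,5], [4,5]
  2-simplices (5): [1,2,5], [1,3,4], [1,3,5], [2,3,4], [2,4,5]

Hence C_0 ≅ Z^5, C_1 ≅ Z^10, C_2 ≅ Z^5.

Boundary ∂_1: C_1 → C_0 maps an edge to its endpoints' difference, ∂[p,q] = q − p. For instance
  ∂[1,4] = [4] − [1].
The resulting 5×10 matrix has rank 4, and its Smith normal form has invariant factors (1,1,1,1).

The boundary map ∂_2: C_2 → C_1 acts by ∂[p,q,r] = [q,r] − [p,r] + [p,q]. For instance
  ∂[1,3,4] = [3,4] − [1,4] + [1,3],
  ∂[1,3,5] = [3,5] − [1,5] + [1,3].
The 10×5 boundary matrix has rank 5 and Smith normal form diag(1,1,1,1,1).

Now H_k = ker ∂_k / im ∂_{k+1}, so:

  H_0: rank C_0 − rank ∂_1 = 5 − 4 = 1, and the invariant factors of ∂_1 are all 1, so H_0 = Z.
  H_1: rank ker ∂_1 − rank ∂_2 = (10 − 4) − 5 = 1, and the invariant factors of ∂_2 are all 1, so H_1 = Z.
  H_2: rank ker ∂_2 − rank ∂_3 = (5 − 5) − 0 = 0, and there is no ∂_3, so H_2 = 0.

(K is a triangulation of the Möbius band.)

H_0 ≅ Z,  H_1 ≅ Z,  H_2 = 0.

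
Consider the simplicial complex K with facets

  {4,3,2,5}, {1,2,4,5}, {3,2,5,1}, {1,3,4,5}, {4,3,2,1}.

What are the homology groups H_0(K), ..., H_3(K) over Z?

K has 5 vertices, 10 edges, 10 triangles, 5 3-simplices.
rank ∂_0 = 0, rank ∂_1 = 4 ⇒ b_0 = 5 − 0 − 4 = 1; all invariant factors of ∂_1 are 1 so no torsion. So H_0 = Z.
rank ∂_1 = 4, rank ∂_2 = 6 ⇒ b_1 = 10 − 4 − 6 = 0; all invariant factors of ∂_2 are 1 so no torsion. So H_1 = 0.
rank ∂_2 = 6, rank ∂_3 = 4 ⇒ b_2 = 10 − 6 − 4 = 0; all invariant factors of ∂_3 are 1 so no torsion. So H_2 = 0.
rank ∂_3 = 4, rank ∂_4 = 0 ⇒ b_3 = 5 − 4 − 0 = 1. So H_3 = Z.

H_0 ≅ Z,  H_1 = 0,  H_2 = 0,  H_3 ≅ Z.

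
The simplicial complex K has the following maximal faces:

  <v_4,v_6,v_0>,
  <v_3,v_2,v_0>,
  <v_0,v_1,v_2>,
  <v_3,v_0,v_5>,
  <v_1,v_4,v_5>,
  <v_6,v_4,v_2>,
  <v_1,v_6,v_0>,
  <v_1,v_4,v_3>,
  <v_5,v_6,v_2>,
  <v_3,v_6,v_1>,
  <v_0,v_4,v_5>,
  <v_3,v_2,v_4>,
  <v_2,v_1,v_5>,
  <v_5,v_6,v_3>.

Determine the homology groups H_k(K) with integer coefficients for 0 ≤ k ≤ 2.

Take the total order v_0 < v_1 < v_2 < v_3 < v_4 < v_5 < v_6 on the vertex set. Then K (dimension 2) consists of the simplices:

  0-simplices (7): [v_0], [v_1], [v_2], [v_3], [v_4], [v_5], [v_6]
  1-simplices (21): (21 of them)
  2-simplices (14): (14 of them)

so the chain groups are C_0 ≅ Z^7, C_1 ≅ Z^21, C_2 ≅ Z^14.

∂_1: C_1 → C_0 sends each edge [p,q] (with p < q) to q − p. For instance
  ∂[v_3,v_4] = [v_4] − [v_3].
This gives a 7×21 integer matrix of rank 6; reducing to Smith normal form yields diagonal entries (1,1,1,1,1,1).

The boundary map ∂_2: C_2 → C_1 acts by ∂[p,q,r] = [q,r] − [p,r] + [p,q]. For instance
  ∂[v_0,v_1,v_6] = [v_1,v_6] − [v_0,v_6] + [v_0,v_1],
  ∂[v_1,v_4,v_5] = [v_4,v_5] − [v_1,v_5] + [v_1,v_4].
The resulting 21×14 matrix has rank 13, and its Smith normal form has invariant factors (1,1,1,1,1,1,1,1,1,1,1,1,1).

Computing H_k = (kernel of ∂_k) / (image of ∂_{k+1}):

  H_0: rank C_0 − rank ∂_1 = 7 − 6 = 1, and the invariant factors of ∂_1 are all 1, so H_0 = Z.
  H_1: rank ker ∂_1 − rank ∂_2 = (21 − 6) − 13 = 2, and the invariant factors of ∂_2 are all 1, so H_1 = Z^2.
  H_2: rank ker ∂_2 − rank ∂_3 = (14 − 13) − 0 = 1, and there is no ∂_3, so H_2 = Z.

As a check, the Euler characteristic is 7 − 21 + 14 = 0, which agrees with 1 − 2 + 1 = 0.

H_0 ≅ Z,  H_1 ≅ Z^2,  H_2 ≅ Z.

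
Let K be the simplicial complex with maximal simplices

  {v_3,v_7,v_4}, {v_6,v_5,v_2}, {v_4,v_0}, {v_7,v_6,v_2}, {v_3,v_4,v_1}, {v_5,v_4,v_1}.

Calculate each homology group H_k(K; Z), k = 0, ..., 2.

H_0 ≅ Z,  H_1 ≅ Z,  H_2 = 0.

Take the total order v_0 < v_1 < v_2 < v_3 < v_4 < v_5 < v_6 < v_7 on the vertex set. Then K (dimension 2) consists of the simplices:

  0-simplices (8): [v_0], [v_1], [v_2], [v_3], [v_4], [v_5], [v_6], [v_7]
  1-simplices (13): [v_0,v_4], [v_1,v_3], [v_1,v_4], [v_1,v_5], [v_2,v_5], [v_2,v_6], [v_2,v_7], [v_3,v_4], [v_3,v_7], [v_4,v_5], [v_4,v_7], [v_5,v_6], [v_6,v_7]
  2-simplices (5): [v_1,v_3,v_4], [v_1,v_4,v_5], [v_2,v_5,v_6], [v_2,v_6,v_7], [v_3,v_4,v_7]

Hence C_0 ≅ Z^8, C_1 ≅ Z^13, C_2 ≅ Z^5.

∂_1: C_1 → C_0 is given by ∂[p,q] = [q] − [p]. For instance
  ∂[v_4,v_7] = [v_7] − [v_4].
The 8×13 boundary matrix has rank 7 and Smith normal form diag(1,1,1,1,1,1,1).

The boundary map ∂_2: C_2 → C_1 maps a triangle to the signed sum of its edges. For instance
  ∂[v_3,v_4,v_7] = [v_4,v_7] − [v_3,v_7] + [v_3,v_4],
  ∂[v_1,v_4,v_5] = [v_4,v_5] − [v_1,v_5] + [v_1,v_4].
This gives a 13×5 integer matrix of rank 5; reducing to Smith normal form yields diagonal entries (1,1,1,1,1).

From H_k ≅ ker(∂_k) / im(∂_{k+1}) we obtain:

  H_0: rank C_0 − rank ∂_1 = 8 − 7 = 1, and the invariant factors of ∂_1 are all 1, so H_0 ≅ Z.
  H_1: rank ker ∂_1 − rank ∂_2 = (13 − 7) − 5 = 1, and the invariant factors of ∂_2 are all 1, so H_1 ≅ Z.
  H_2: rank ker ∂_2 − rank ∂_3 = (5 − 5) − 0 = 0, and there is no ∂_3, so H_2 ≅ 0.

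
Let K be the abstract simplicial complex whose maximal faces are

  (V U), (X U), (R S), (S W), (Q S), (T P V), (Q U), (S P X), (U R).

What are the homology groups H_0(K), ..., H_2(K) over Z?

K has 9 vertices, 13 edges, 2 triangles.
rank ∂_0 = 0, rank ∂_1 = 8 ⇒ b_0 = 9 − 0 − 8 = 1; all invariant factors of ∂_1 are 1 so no torsion. So H_0 = Z.
rank ∂_1 = 8, rank ∂_2 = 2 ⇒ b_1 = 13 − 8 − 2 = 3; all invariant factors of ∂_2 are 1 so no torsion. So H_1 = Z^3.
rank ∂_2 = 2, rank ∂_3 = 0 ⇒ b_2 = 2 − 2 − 0 = 0. So H_2 = 0.

H_0 = Z,  H_1 = Z^3,  H_2 = 0.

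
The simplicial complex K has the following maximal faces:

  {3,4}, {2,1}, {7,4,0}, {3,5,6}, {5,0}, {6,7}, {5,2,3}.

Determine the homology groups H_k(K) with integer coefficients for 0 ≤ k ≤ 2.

Fix the vertex order 0 < 1 < 2 < 3 < 4 < 5 < 6 < 7 and write every simplex with vertices in increasing order. Then dim K = 2 and the simplices of K are:

  0-simplices (8): [0], [1], [2], [3], [4], [5], [6], [7]
  1-simplices (12): [0,4], [0,5], [0,7], [1,2], [2,3], [2,5], [3,4], [3,5], [3,6], [4,7], [5,6], [6,7]
  2-simplices (3): [0,4,7], [2,3,5], [3,5,6]

Hence C_0 ≅ Z^8, C_1 ≅ Z^12, C_2 ≅ Z^3.

∂_1: C_1 → C_0 maps an edge to its endpoints' difference, ∂[p,q] = q − p.
As a 8×12 matrix over Z this has rank 7, with invariant factors (1,1,1,1,1,1,1).

The boundary map ∂_2: C_2 → C_1 sends each 2-simplex [p,q,r] to [q,r] − [p,r] + [p,q]. For instance
  ∂[0,4,7] = [4,7] − [0,7] + [0,4],
  ∂[2,3,5] = [3,5] − [2,5] + [2,3].
This gives a 12×3 integer matrix of rank 3; reducing to Smith normal form yields diagonal entries (1,1,1).

Now H_k = ker ∂_k / im ∂_{k+1}, so:

  H_0: rank C_0 − rank ∂_1 = 8 − 7 = 1, and the invariant factors of ∂_1 are all 1, so H_0 ≅ Z.
  H_1: rank ker ∂_1 − rank ∂_2 = (12 − 7) − 3 = 2, and the invariant factors of ∂_2 are all 1, so H_1 ≅ Z^2.
  H_2: rank ker ∂_2 − rank ∂_3 = (3 − 3) − 0 = 0, and there is no ∂_3, so H_2 ≅ 0.

H_0 = Z,  H_1 = Z^2,  H_2 = 0.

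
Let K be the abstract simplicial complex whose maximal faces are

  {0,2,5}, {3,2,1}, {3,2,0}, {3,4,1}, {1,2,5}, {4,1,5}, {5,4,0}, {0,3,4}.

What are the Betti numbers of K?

b_0 = 1, b_1 = 0, b_2 = 1.

Take the total order 0 < 1 < 2 < 3 < 4 < 5 on the vertex set. Then K (dimension 2) consists of the simplices:

  0-simplices (6): [0], [1], [2], [3], [4], [5]
  1-simplices (12): [0,2], [0,3], [0,4], [0,5], [1,2], [1,3], [1,4], [1,5], [2,3], [2,5], [3,4], [4,5]
  2-simplices (8): [0,2,3], [0,2,5], [0,3,4], [0,4,5], [1,2,3], [1,2,5], [1,3,4], [1,4,5]

Hence C_0 ≅ Z^6, C_1 ≅ Z^12, C_2 ≅ Z^8.

Boundary ∂_1: C_1 → C_0 is given by ∂[p,q] = [q] − [p].
As a 6×12 matrix over Z this has rank 5, with invariant factors (1,1,1,1,1).

The boundary map ∂_2: C_2 → C_1 sends each 2-simplex [p,q,r] to [q,r] − [p,r] + [p,q]. For instance
  ∂[0,2,3] = [2,3] − [0,3] + [0,2],
  ∂[0,3,4] = [3,4] − [0,4] + [0,3].
This gives a 12×8 integer matrix of rank 7; reducing to Smith normal form yields diagonal entries (1,1,1,1,1,1,1).

Reading off H_k = ker ∂_k / im ∂_{k+1}:

  H_0: rank C_0 − rank ∂_1 = 6 − 5 = 1, and the invariant factors of ∂_1 are all 1, so H_0 ≅ Z.
  H_1: rank ker ∂_1 − rank ∂_2 = (12 − 5) − 7 = 0, and the invariant factors of ∂_2 are all 1, so H_1 ≅ 0.
  H_2: rank ker ∂_2 − rank ∂_3 = (8 − 7) − 0 = 1, and there is no ∂_3, so H_2 ≅ Z.

Hence the Betti numbers are b_0 = 1, b_1 = 0, b_2 = 1.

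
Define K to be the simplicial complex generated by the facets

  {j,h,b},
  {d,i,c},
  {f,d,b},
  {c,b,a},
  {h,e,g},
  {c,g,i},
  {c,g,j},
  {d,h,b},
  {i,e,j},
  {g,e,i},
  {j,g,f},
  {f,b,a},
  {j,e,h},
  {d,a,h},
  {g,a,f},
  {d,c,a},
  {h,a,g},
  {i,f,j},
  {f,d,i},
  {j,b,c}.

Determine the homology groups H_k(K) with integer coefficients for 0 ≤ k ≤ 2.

H_0 ≅ Z,  H_1 ≅ Z ⊕ Z/2,  H_2 = 0.

We work with the vertex ordering a < b < c < d < e < f < g < h < i < j. The simplices of K, each written with vertices in increasing order, are:

  0-simplices (10): a, b, c, d, e, f, g, h, i, j
  1-simplices (30): ab, ac, ad, af, ag, ah, bc, bd, bf, bh, bj, cd, cg, ci, cj, df, dh, di, eg, eh, ei, ej, fg, fi, fj, gh, gi, gj, hj, ij
  2-simplices (20): abc, abf, acd, adh, afg, agh, bcj, bdf, bdh, bhj, cdi, cgi, cgj, dfi, egh, egi, ehj, eij, fgj, fij

so the chain groups are C_0 ≅ Z^10, C_1 ≅ Z^30, C_2 ≅ Z^20.

∂_1: C_1 → C_0 sends each edge [p,q] (with p < q) to q − p. For instance
  ∂cd = d − c.
The 10×30 boundary matrix has rank 9 and Smith normal form diag(1,1,1,1,1,1,1,1,1).

The boundary map ∂_2: C_2 → C_1 sends each 2-simplex [p,q,r] to [q,r] − [p,r] + [p,q]. For instance
  ∂bdf = df − bf + bd,
  ∂fgj = gj − fj + fg.
The resulting 30×20 matrix has rank 20, and its Smith normal form has invariant factors (1,1,1,1,1,1,1,1,1,1,1,1,1,1,1,1,1,1,1,2).

Reading off H_k = ker ∂_k / im ∂_{k+1}:

  H_0: rank C_0 − rank ∂_1 = 10 − 9 = 1, and the invariant factors of ∂_1 are all 1, so H_0 ≅ Z.
  H_1: rank ker ∂_1 − rank ∂_2 = (30 − 9) − 20 = 1, and ∂_2 has invariant factor 2 > 1, so H_1 ≅ Z ⊕ Z/2.
  H_2: rank ker ∂_2 − rank ∂_3 = (20 − 20) − 0 = 0, and there is no ∂_3, so H_2 ≅ 0.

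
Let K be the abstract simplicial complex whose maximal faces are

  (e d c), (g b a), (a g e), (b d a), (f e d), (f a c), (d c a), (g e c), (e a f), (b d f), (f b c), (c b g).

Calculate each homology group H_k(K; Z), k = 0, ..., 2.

Fix the vertex order a < b < c < d < e < f < g and write every simplex with vertices in increasing order. Then dim K = 2 and the simplices of K are:

  0-simplices (7): a, b, c, d, e, f, g
  1-simplices (18): ab, ac, ad, ae, af, ag, bc, bd, bf, bg, cd, ce, cf, cg, de, df, ef, eg
  2-simplices (12): abd, abg, acd, acf, aef, aeg, bcf, bcg, bdf, cde, ceg, def

Hence C_0 ≅ Z^7, C_1 ≅ Z^18, C_2 ≅ Z^12.

The boundary map ∂_1: C_1 → C_0 is given by ∂[p,q] = [q] − [p]. For instance
  ∂ab = b − a.
As a 7×18 matrix over Z this has rank 6, with invariant factors (1,1,1,1,1,1).

∂_2: C_2 → C_1 sends each 2-simplex [p,q,r] to [q,r] − [p,r] + [p,q]. For instance
  ∂def = ef − df + de,
  ∂bdf = df − bf + bd.
The resulting 18×12 matrix has rank 12, and its Smith normal form has invariant factors (1,1,1,1,1,1,1,1,1,1,1,2).

Now H_k = ker ∂_k / im ∂_{k+1}, so:

  H_0: rank C_0 − rank ∂_1 = 7 − 6 = 1, and the invariant factors of ∂_1 are all 1, so H_0 = Z.
  H_1: rank ker ∂_1 − rank ∂_2 = (18 − 6) − 12 = 0, and ∂_2 has invariant factor 2 > 1, so H_1 = Z_2.
  H_2: rank ker ∂_2 − rank ∂_3 = (12 − 12) − 0 = 0, and there is no ∂_3, so H_2 = 0.

H_0 ≅ Z,  H_1 ≅ Z_2,  H_2 = 0.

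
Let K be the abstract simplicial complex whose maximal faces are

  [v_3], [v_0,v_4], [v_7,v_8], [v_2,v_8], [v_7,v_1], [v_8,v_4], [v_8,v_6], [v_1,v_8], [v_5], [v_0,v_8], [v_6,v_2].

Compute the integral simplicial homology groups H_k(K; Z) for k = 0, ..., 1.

H_0 = Z^3,  H_1 = Z^3.

We work with the vertex ordering v_0 < v_1 < v_2 < v_3 < v_4 < v_5 < v_6 < v_7 < v_8. The simplices of K, each written with vertices in increasing order, are:

  0-simplices (9): [v_0], [v_1], [v_2], [v_3], [v_4], [v_5], [v_6], [v_7], [v_8]
  1-simplices (9): [v_0,v_4], [v_0,v_8], [v_1,v_7], [v_1,v_8], [v_2,v_6], [v_2,v_8], [v_4,v_8], [v_6,v_8], [v_7,v_8]

Hence C_0 ≅ Z^9, C_1 ≅ Z^9.

The boundary map ∂_1: C_1 → C_0 is given by ∂[p,q] = [q] − [p]. For instance
  ∂[v_7,v_8] = [v_8] − [v_7].
As a 9×9 matrix over Z this has rank 6, with invariant factors (1,1,1,1,1,1).

From H_k ≅ ker(∂_k) / im(∂_{k+1}) we obtain:

  H_0: rank C_0 − rank ∂_1 = 9 − 6 = 3, and the invariant factors of ∂_1 are all 1, so H_0 ≅ Z^3.
  H_1: rank ker ∂_1 − rank ∂_2 = (9 − 6) − 0 = 3, and there is no ∂_2, so H_1 ≅ Z^3.

(K is a triangulation of the disjoint union of a set of 2 points and a wedge of 3 circles.)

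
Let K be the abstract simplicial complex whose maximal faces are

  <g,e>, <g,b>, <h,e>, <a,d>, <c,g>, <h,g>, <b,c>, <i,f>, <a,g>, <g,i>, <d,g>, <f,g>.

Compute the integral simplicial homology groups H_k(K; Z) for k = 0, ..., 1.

Order the vertices as a < b < c < d < e < f < g < h < i. Listing each simplex with vertices in this order, K has dimension 1 with simplices:

  0-simplices (9): a, b, c, d, e, f, g, h, i
  1-simplices (12): ad, ag, bc, bg, cg, dg, eg, eh, fg, fi, gh, gi

giving chain groups C_0 ≅ Z^9, C_1 ≅ Z^12.

The boundary map ∂_1: C_1 → C_0 is given by ∂[p,q] = [q] − [p].
This gives a 9×12 integer matrix of rank 8; reducing to Smith normal form yields diagonal entries (1,1,1,1,1,1,1,1).

Reading off H_k = ker ∂_k / im ∂_{k+1}:

  H_0: rank C_0 − rank ∂_1 = 9 − 8 = 1, and the invariant factors of ∂_1 are all 1, so H_0 ≅ Z.
  H_1: rank ker ∂_1 − rank ∂_2 = (12 − 8) − 0 = 4, and there is no ∂_2, so H_1 ≅ Z^4.

As a check, the Euler characteristic is 9 − 12 = -3, which agrees with 1 − 4 = -3.

H_0 ≅ Z,  H_1 ≅ Z^4.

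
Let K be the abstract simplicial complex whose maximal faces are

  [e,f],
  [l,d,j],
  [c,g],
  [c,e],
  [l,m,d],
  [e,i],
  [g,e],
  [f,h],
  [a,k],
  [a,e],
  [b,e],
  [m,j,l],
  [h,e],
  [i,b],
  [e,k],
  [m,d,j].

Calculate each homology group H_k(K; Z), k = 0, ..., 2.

Fix the vertex order a < b < c < d < e < f < g < h < i < j < k < l < m and write every simplex with vertices in increasing order. Then dim K = 2 and the simplices of K are:

  0-simplices (13): a, b, c, d, e, f, g, h, i, j, k, l, m
  1-simplices (18): ae, ak, be, bi, ce, cg, dj, dl, dm, ef, eg, eh, ei, ek, fh, jl, jm, lm
  2-simplices (4): djl, djm, dlm, jlm

Hence C_0 ≅ Z^13, C_1 ≅ Z^18, C_2 ≅ Z^4.

The boundary map ∂_1: C_1 → C_0 is given by ∂[p,q] = [q] − [p].
This gives a 13×18 integer matrix of rank 11; reducing to Smith normal form yields diagonal entries (1,1,1,1,1,1,1,1,1,1,1).

∂_2: C_2 → C_1 maps a triangle to the signed sum of its edges. For instance
  ∂djm = jm − dm + dj,
  ∂djl = jl − dl + dj.
This gives a 18×4 integer matrix of rank 3; reducing to Smith normal form yields diagonal entries (1,1,1).

From H_k ≅ ker(∂_k) / im(∂_{k+1}) we obtain:

  H_0: rank C_0 − rank ∂_1 = 13 − 11 = 2, and the invariant factors of ∂_1 are all 1, so H_0 = Z^2.
  H_1: rank ker ∂_1 − rank ∂_2 = (18 − 11) − 3 = 4, and the invariant factors of ∂_2 are all 1, so H_1 = Z^4.
  H_2: rank ker ∂_2 − rank ∂_3 = (4 − 3) − 0 = 1, and there is no ∂_3, so H_2 = Z.

H_0 ≅ Z^2,  H_1 ≅ Z^4,  H_2 ≅ Z.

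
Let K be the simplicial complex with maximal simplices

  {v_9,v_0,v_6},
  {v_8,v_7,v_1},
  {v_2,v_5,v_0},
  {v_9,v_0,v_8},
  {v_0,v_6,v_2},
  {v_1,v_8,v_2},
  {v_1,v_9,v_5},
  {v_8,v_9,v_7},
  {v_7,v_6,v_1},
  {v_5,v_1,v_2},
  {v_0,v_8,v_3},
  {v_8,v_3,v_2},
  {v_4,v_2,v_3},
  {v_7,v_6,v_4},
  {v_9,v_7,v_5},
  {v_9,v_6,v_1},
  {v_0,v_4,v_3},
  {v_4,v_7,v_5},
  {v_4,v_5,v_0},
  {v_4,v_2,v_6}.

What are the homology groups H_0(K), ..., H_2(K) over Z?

Order the vertices as v_0 < v_1 < v_2 < v_3 < v_4 < v_5 < v_6 < v_7 < v_8 < v_9. Listing each simplex with vertices in this order, K has dimension 2 with simplices:

  0-simplices (10): [v_0], [v_1], [v_2], [v_3], [v_4], [v_5], [v_6], [v_7], [v_8], [v_9]
  1-simplices (30): (30 of them)
  2-simplices (20): (20 of them)

giving chain groups C_0 ≅ Z^10, C_1 ≅ Z^30, C_2 ≅ Z^20.

Boundary ∂_1: C_1 → C_0 sends each edge [p,q] (with p < q) to q − p.
The resulting 10×30 matrix has rank 9, and its Smith normal form has invariant factors (1,1,1,1,1,1,1,1,1).

The boundary map ∂_2: C_2 → C_1 sends each 2-simplex [p,q,r] to [q,r] − [p,r] + [p,q]. For instance
  ∂[v_4,v_6,v_7] = [v_6,v_7] − [v_4,v_7] + [v_4,v_6],
  ∂[v_7,v_8,v_9] = [v_8,v_9] − [v_7,v_9] + [v_7,v_8].
The 30×20 boundary matrix has rank 20 and Smith normal form diag(1,1,1,1,1,1,1,1,1,1,1,1,1,1,1,1,1,1,1,2).

From H_k ≅ ker(∂_k) / im(∂_{k+1}) we obtain:

  H_0: rank C_0 − rank ∂_1 = 10 − 9 = 1, and the invariant factors of ∂_1 are all 1, so H_0 ≅ Z.
  H_1: rank ker ∂_1 − rank ∂_2 = (30 − 9) − 20 = 1, and ∂_2 has invariant factor 2 > 1, so H_1 ≅ Z × Z/2.
  H_2: rank ker ∂_2 − rank ∂_3 = (20 − 20) − 0 = 0, and there is no ∂_3, so H_2 ≅ 0.

As a check, the Euler characteristic is 10 − 30 + 20 = 0, which agrees with 1 − 1 + 0 = 0.

H_0 ≅ Z,  H_1 ≅ Z × Z/2,  H_2 = 0.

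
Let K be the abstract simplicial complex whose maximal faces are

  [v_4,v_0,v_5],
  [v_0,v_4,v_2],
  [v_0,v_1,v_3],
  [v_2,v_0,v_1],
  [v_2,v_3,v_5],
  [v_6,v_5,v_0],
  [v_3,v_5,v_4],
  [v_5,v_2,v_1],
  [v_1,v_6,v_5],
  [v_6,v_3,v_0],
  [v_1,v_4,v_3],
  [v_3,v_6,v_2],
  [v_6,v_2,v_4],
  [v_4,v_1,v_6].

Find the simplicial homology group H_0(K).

H_0 ≅ Z.

K has 7 vertices, 21 edges, 14 triangles.
rank ∂_0 = 0, rank ∂_1 = 6 ⇒ b_0 = 7 − 0 − 6 = 1; all invariant factors of ∂_1 are 1 so no torsion. So H_0 ≅ Z.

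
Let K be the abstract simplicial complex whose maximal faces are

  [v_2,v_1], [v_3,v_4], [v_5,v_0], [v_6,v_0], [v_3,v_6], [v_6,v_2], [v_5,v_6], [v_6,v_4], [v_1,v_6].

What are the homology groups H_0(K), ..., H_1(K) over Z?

H_0 ≅ Z,  H_1 ≅ Z^3.

Fix the vertex order v_0 < v_1 < v_2 < v_3 < v_4 < v_5 < v_6 and write every simplex with vertices in increasing order. Then dim K = 1 and the simplices of K are:

  0-simplices (7): [v_0], [v_1], [v_2], [v_3], [v_4], [v_5], [v_6]
  1-simplices (9): [v_0,v_5], [v_0,v_6], [v_1,v_2], [v_1,v_6], [v_2,v_6], [v_3,v_4], [v_3,v_6], [v_4,v_6], [v_5,v_6]

giving chain groups C_0 ≅ Z^7, C_1 ≅ Z^9.

The boundary map ∂_1: C_1 → C_0 maps an edge to its endpoints' difference, ∂[p,q] = q − p.
This gives a 7×9 integer matrix of rank 6; reducing to Smith normal form yields diagonal entries (1,1,1,1,1,1).

Reading off H_k = ker ∂_k / im ∂_{k+1}:

  H_0: rank C_0 − rank ∂_1 = 7 − 6 = 1, and the invariant factors of ∂_1 are all 1, so H_0 ≅ Z.
  H_1: rank ker ∂_1 − rank ∂_2 = (9 − 6) − 0 = 3, and there is no ∂_2, so H_1 ≅ Z^3.

(K is a triangulation of a wedge of 3 circles.)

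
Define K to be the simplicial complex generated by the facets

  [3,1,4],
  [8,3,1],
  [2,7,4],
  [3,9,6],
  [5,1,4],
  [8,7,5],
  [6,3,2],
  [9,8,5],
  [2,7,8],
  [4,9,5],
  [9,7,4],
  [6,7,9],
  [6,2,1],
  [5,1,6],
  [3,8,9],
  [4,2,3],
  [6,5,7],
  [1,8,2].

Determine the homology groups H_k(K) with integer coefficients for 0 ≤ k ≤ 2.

H_0 ≅ Z,  H_1 ≅ Z ⊕ Z/2Z,  H_2 = 0.

Order the vertices as 1 < 2 < 3 < 4 < 5 < 6 < 7 < 8 < 9. Listing each simplex with vertices in this order, K has dimension 2 with simplices:

  0-simplices (9): [1], [2], [3], [4], [5], [6], [7], [8], [9]
  1-simplices (27): (27 of them)
  2-simplices (18): [1,2,6], [1,2,8], [1,3,4], [1,3,8], [1,4,5], [1,5,6], [2,3,4], [2,3,6], [2,4,7], [2,7,8], [3,6,9], [3,8,9], [4,5,9], [4,7,9], [5,6,7], [5,7,8], [5,8,9], [6,7,9]

Hence C_0 ≅ Z^9, C_1 ≅ Z^27, C_2 ≅ Z^18.

∂_1: C_1 → C_0 maps an edge to its endpoints' difference, ∂[p,q] = q − p.
This gives a 9×27 integer matrix of rank 8; reducing to Smith normal form yields diagonal entries (1,1,1,1,1,1,1,1).

Boundary ∂_2: C_2 → C_1 acts by ∂[p,q,r] = [q,r] − [p,r] + [p,q]. For instance
  ∂[2,3,4] = [3,4] − [2,4] + [2,3],
  ∂[1,2,6] = [2,6] − [1,6] + [1,2].
This gives a 27×18 integer matrix of rank 18; reducing to Smith normal form yields diagonal entries (1,1,1,1,1,1,1,1,1,1,1,1,1,1,1,1,1,2).

Now H_k = ker ∂_k / im ∂_{k+1}, so:

  H_0: rank C_0 − rank ∂_1 = 9 − 8 = 1, and the invariant factors of ∂_1 are all 1, so H_0 ≅ Z.
  H_1: rank ker ∂_1 − rank ∂_2 = (27 − 8) − 18 = 1, and ∂_2 has invariant factor 2 > 1, so H_1 ≅ Z ⊕ Z/2Z.
  H_2: rank ker ∂_2 − rank ∂_3 = (18 − 18) − 0 = 0, and there is no ∂_3, so H_2 ≅ 0.

As a check, the Euler characteristic is 9 − 27 + 18 = 0, which agrees with 1 − 1 + 0 = 0.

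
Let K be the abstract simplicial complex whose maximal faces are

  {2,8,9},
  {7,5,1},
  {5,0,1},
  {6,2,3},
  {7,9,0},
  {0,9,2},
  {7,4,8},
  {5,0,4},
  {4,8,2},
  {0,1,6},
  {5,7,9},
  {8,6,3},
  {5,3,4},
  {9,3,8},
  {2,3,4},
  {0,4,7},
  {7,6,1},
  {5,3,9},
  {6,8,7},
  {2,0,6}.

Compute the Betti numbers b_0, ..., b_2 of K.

Take the total order 0 < 1 < 2 < 3 < 4 < 5 < 6 < 7 < 8 < 9 on the vertex set. Then K (dimension 2) consists of the simplices:

  0-simplices (10): [0], [1], [2], [3], [4], [5], [6], [7], [8], [9]
  1-simplices (30): (30 of them)
  2-simplices (20): (20 of them)

giving chain groups C_0 ≅ Z^10, C_1 ≅ Z^30, C_2 ≅ Z^20.

∂_1: C_1 → C_0 maps an edge to its endpoints' difference, ∂[p,q] = q − p.
The resulting 10×30 matrix has rank 9, and its Smith normal form has invariant factors (1,1,1,1,1,1,1,1,1).

∂_2: C_2 → C_1 sends each 2-simplex [p,q,r] to [q,r] − [p,r] + [p,q]. For instance
  ∂[0,1,5] = [1,5] − [0,5] + [0,1],
  ∂[6,7,8] = [7,8] − [6,8] + [6,7].
As a 30×20 matrix over Z this has rank 20, with invariant factors (1,1,1,1,1,1,1,1,1,1,1,1,1,1,1,1,1,1,1,2).

Reading off H_k = ker ∂_k / im ∂_{k+1}:

  H_0: rank C_0 − rank ∂_1 = 10 − 9 = 1, and the invariant factors of ∂_1 are all 1, so H_0 ≅ Z.
  H_1: rank ker ∂_1 − rank ∂_2 = (30 − 9) − 20 = 1, and ∂_2 has invariant factor 2 > 1, so H_1 ≅ Z ⊕ Z/2.
  H_2: rank ker ∂_2 − rank ∂_3 = (20 − 20) − 0 = 0, and there is no ∂_3, so H_2 ≅ 0.

Hence the Betti numbers are b_0 = 1, b_1 = 1, b_2 = 0.

b_0 = 1, b_1 = 1, b_2 = 0.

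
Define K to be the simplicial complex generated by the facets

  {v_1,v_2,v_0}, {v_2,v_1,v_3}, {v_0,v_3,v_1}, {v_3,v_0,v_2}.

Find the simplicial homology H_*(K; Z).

H_0 = Z,  H_1 = 0,  H_2 = Z.

We work with the vertex ordering v_0 < v_1 < v_2 < v_3. The simplices of K, each written with vertices in increasing order, are:

  0-simplices (4): [v_0], [v_1], [v_2], [v_3]
  1-simplices (6): [v_0,v_1], [v_0,v_2], [v_0,v_3], [v_1,v_2], [v_1,v_3], [v_2,v_3]
  2-simplices (4): [v_0,v_1,v_2], [v_0,v_1,v_3], [v_0,v_2,v_3], [v_1,v_2,v_3]

so the chain groups are C_0 ≅ Z^4, C_1 ≅ Z^6, C_2 ≅ Z^4.

∂_1: C_1 → C_0 sends each edge [p,q] (with p < q) to q − p.
The resulting 4×6 matrix has rank 3, and its Smith normal form has invariant factors (1,1,1).

Boundary ∂_2: C_2 → C_1 sends each 2-simplex [p,q,r] to [q,r] − [p,r] + [p,q]. For instance
  ∂[v_0,v_2,v_3] = [v_2,v_3] − [v_0,v_3] + [v_0,v_2],
  ∂[v_1,v_2,v_3] = [v_2,v_3] − [v_1,v_3] + [v_1,v_2].
The resulting 6×4 matrix has rank 3, and its Smith normal form has invariant factors (1,1,1).

Reading off H_k = ker ∂_k / im ∂_{k+1}:

  H_0: rank C_0 − rank ∂_1 = 4 − 3 = 1, and the invariant factors of ∂_1 are all 1, so H_0 ≅ Z.
  H_1: rank ker ∂_1 − rank ∂_2 = (6 − 3) − 3 = 0, and the invariant factors of ∂_2 are all 1, so H_1 ≅ 0.
  H_2: rank ker ∂_2 − rank ∂_3 = (4 − 3) − 0 = 1, and there is no ∂_3, so H_2 ≅ Z.

As a check, the Euler characteristic is 4 − 6 + 4 = 2, which agrees with 1 − 0 + 1 = 2.
(K is a triangulation of the 2-sphere S^2.)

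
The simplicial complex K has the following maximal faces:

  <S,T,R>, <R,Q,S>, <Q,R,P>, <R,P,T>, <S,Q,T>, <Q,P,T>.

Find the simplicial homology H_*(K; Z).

H_0 ≅ Z,  H_1 = 0,  H_2 ≅ Z.

Order the vertices as P < Q < R < S < T. Listing each simplex with vertices in this order, K has dimension 2 with simplices:

  0-simplices (5): P, Q, R, S, T
  1-simplices (9): PQ, PR, PT, QR, QS, QT, RS, RT, ST
  2-simplices (6): PQR, PQT, PRT, QRS, QST, RST

Hence C_0 ≅ Z^5, C_1 ≅ Z^9, C_2 ≅ Z^6.

Boundary ∂_1: C_1 → C_0 is given by ∂[p,q] = [q] − [p]. For instance
  ∂RS = S − R.
The 5×9 boundary matrix has rank 4 and Smith normal form diag(1,1,1,1).

∂_2: C_2 → C_1 maps a triangle to the signed sum of its edges. For instance
  ∂RST = ST − RT + RS,
  ∂QRS = RS − QS + QR.
The resulting 9×6 matrix has rank 5, and its Smith normal form has invariant factors (1,1,1,1,1).

From H_k ≅ ker(∂_k) / im(∂_{k+1}) we obtain:

  H_0: rank C_0 − rank ∂_1 = 5 − 4 = 1, and the invariant factors of ∂_1 are all 1, so H_0 = Z.
  H_1: rank ker ∂_1 − rank ∂_2 = (9 − 4) − 5 = 0, and the invariant factors of ∂_2 are all 1, so H_1 = 0.
  H_2: rank ker ∂_2 − rank ∂_3 = (6 − 5) − 0 = 1, and there is no ∂_3, so H_2 = Z.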